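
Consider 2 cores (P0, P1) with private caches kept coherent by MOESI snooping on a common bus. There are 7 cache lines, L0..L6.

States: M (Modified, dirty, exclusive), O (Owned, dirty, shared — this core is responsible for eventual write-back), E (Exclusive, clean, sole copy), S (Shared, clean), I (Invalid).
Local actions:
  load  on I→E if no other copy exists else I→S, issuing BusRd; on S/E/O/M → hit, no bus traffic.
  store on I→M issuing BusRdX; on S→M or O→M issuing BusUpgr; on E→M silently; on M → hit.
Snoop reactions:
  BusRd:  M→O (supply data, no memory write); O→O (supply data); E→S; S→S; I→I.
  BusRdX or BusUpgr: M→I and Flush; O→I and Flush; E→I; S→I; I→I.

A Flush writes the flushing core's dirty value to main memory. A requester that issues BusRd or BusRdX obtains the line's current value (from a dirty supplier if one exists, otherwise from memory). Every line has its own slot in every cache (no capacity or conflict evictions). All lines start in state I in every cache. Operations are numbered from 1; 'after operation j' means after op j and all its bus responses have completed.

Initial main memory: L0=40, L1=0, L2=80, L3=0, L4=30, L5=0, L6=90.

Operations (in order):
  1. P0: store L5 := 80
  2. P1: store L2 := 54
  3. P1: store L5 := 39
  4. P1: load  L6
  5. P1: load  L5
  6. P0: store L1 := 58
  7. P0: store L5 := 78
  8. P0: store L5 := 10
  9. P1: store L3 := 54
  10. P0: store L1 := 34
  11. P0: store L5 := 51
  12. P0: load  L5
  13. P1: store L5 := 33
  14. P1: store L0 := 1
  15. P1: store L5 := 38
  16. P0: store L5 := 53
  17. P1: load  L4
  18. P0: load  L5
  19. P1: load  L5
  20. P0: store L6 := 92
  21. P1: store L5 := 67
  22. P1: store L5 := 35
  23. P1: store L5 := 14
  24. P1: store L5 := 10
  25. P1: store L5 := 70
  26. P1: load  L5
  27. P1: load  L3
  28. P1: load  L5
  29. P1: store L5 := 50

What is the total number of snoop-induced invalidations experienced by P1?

1. P0: store L5 := 80  bus=[BusRdX]  L5: P0=M P1=I  mem[L5]=0
2. P1: store L2 := 54  bus=[BusRdX]  L2: P0=I P1=M  mem[L2]=80
3. P1: store L5 := 39  bus=[BusRdX,Flush]  L5: P0=I P1=M  mem[L5]=80
4. P1: load  L6  bus=[BusRd]  L6: P0=I P1=E  mem[L6]=90
5. P1: load  L5  bus=[-]  L5: P0=I P1=M  mem[L5]=80
6. P0: store L1 := 58  bus=[BusRdX]  L1: P0=M P1=I  mem[L1]=0
7. P0: store L5 := 78  bus=[BusRdX,Flush]  L5: P0=M P1=I  mem[L5]=39
8. P0: store L5 := 10  bus=[-]  L5: P0=M P1=I  mem[L5]=39
9. P1: store L3 := 54  bus=[BusRdX]  L3: P0=I P1=M  mem[L3]=0
10. P0: store L1 := 34  bus=[-]  L1: P0=M P1=I  mem[L1]=0
11. P0: store L5 := 51  bus=[-]  L5: P0=M P1=I  mem[L5]=39
12. P0: load  L5  bus=[-]  L5: P0=M P1=I  mem[L5]=39
13. P1: store L5 := 33  bus=[BusRdX,Flush]  L5: P0=I P1=M  mem[L5]=51
14. P1: store L0 := 1  bus=[BusRdX]  L0: P0=I P1=M  mem[L0]=40
15. P1: store L5 := 38  bus=[-]  L5: P0=I P1=M  mem[L5]=51
16. P0: store L5 := 53  bus=[BusRdX,Flush]  L5: P0=M P1=I  mem[L5]=38
17. P1: load  L4  bus=[BusRd]  L4: P0=I P1=E  mem[L4]=30
18. P0: load  L5  bus=[-]  L5: P0=M P1=I  mem[L5]=38
19. P1: load  L5  bus=[BusRd]  L5: P0=O P1=S  mem[L5]=38
20. P0: store L6 := 92  bus=[BusRdX]  L6: P0=M P1=I  mem[L6]=90
21. P1: store L5 := 67  bus=[BusUpgr,Flush]  L5: P0=I P1=M  mem[L5]=53
22. P1: store L5 := 35  bus=[-]  L5: P0=I P1=M  mem[L5]=53
23. P1: store L5 := 14  bus=[-]  L5: P0=I P1=M  mem[L5]=53
24. P1: store L5 := 10  bus=[-]  L5: P0=I P1=M  mem[L5]=53
25. P1: store L5 := 70  bus=[-]  L5: P0=I P1=M  mem[L5]=53
26. P1: load  L5  bus=[-]  L5: P0=I P1=M  mem[L5]=53
27. P1: load  L3  bus=[-]  L3: P0=I P1=M  mem[L3]=0
28. P1: load  L5  bus=[-]  L5: P0=I P1=M  mem[L5]=53
29. P1: store L5 := 50  bus=[-]  L5: P0=I P1=M  mem[L5]=53

invalidations = 3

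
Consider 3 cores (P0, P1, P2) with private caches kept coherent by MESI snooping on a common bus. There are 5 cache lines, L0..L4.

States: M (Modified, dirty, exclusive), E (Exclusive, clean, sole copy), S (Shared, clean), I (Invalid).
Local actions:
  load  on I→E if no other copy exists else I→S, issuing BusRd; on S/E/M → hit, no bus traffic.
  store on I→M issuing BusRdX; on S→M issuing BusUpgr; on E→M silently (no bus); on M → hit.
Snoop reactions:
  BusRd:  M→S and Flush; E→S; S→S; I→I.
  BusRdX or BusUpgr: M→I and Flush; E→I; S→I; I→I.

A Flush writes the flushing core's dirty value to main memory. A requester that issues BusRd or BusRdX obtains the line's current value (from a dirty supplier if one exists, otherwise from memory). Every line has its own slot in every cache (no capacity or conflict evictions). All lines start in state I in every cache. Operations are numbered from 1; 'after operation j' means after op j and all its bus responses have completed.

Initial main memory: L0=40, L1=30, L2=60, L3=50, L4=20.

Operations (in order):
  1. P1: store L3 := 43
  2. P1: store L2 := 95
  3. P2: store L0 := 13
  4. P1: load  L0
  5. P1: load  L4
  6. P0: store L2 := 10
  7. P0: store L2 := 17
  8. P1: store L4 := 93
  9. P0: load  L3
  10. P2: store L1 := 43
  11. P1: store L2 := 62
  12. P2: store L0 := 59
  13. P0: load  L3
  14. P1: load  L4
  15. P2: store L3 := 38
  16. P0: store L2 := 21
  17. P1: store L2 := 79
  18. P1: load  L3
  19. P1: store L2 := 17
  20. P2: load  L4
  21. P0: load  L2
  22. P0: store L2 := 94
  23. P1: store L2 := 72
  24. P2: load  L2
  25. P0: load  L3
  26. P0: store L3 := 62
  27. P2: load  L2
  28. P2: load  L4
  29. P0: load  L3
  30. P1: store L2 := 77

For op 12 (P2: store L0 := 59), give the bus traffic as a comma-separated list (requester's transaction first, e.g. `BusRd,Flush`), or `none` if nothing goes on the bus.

bus = BusUpgr

1. P1: store L3 := 43  bus=[BusRdX]  L3: P0=I P1=M P2=I  mem[L3]=50
2. P1: store L2 := 95  bus=[BusRdX]  L2: P0=I P1=M P2=I  mem[L2]=60
3. P2: store L0 := 13  bus=[BusRdX]  L0: P0=I P1=I P2=M  mem[L0]=40
4. P1: load  L0  bus=[BusRd,Flush]  L0: P0=I P1=S P2=S  mem[L0]=13
5. P1: load  L4  bus=[BusRd]  L4: P0=I P1=E P2=I  mem[L4]=20
6. P0: store L2 := 10  bus=[BusRdX,Flush]  L2: P0=M P1=I P2=I  mem[L2]=95
7. P0: store L2 := 17  bus=[-]  L2: P0=M P1=I P2=I  mem[L2]=95
8. P1: store L4 := 93  bus=[-]  L4: P0=I P1=M P2=I  mem[L4]=20
9. P0: load  L3  bus=[BusRd,Flush]  L3: P0=S P1=S P2=I  mem[L3]=43
10. P2: store L1 := 43  bus=[BusRdX]  L1: P0=I P1=I P2=M  mem[L1]=30
11. P1: store L2 := 62  bus=[BusRdX,Flush]  L2: P0=I P1=M P2=I  mem[L2]=17
12. P2: store L0 := 59  bus=[BusUpgr]  L0: P0=I P1=I P2=M  mem[L0]=13
13. P0: load  L3  bus=[-]  L3: P0=S P1=S P2=I  mem[L3]=43
14. P1: load  L4  bus=[-]  L4: P0=I P1=M P2=I  mem[L4]=20
15. P2: store L3 := 38  bus=[BusRdX]  L3: P0=I P1=I P2=M  mem[L3]=43
16. P0: store L2 := 21  bus=[BusRdX,Flush]  L2: P0=M P1=I P2=I  mem[L2]=62
17. P1: store L2 := 79  bus=[BusRdX,Flush]  L2: P0=I P1=M P2=I  mem[L2]=21
18. P1: load  L3  bus=[BusRd,Flush]  L3: P0=I P1=S P2=S  mem[L3]=38
19. P1: store L2 := 17  bus=[-]  L2: P0=I P1=M P2=I  mem[L2]=21
20. P2: load  L4  bus=[BusRd,Flush]  L4: P0=I P1=S P2=S  mem[L4]=93
21. P0: load  L2  bus=[BusRd,Flush]  L2: P0=S P1=S P2=I  mem[L2]=17
22. P0: store L2 := 94  bus=[BusUpgr]  L2: P0=M P1=I P2=I  mem[L2]=17
23. P1: store L2 := 72  bus=[BusRdX,Flush]  L2: P0=I P1=M P2=I  mem[L2]=94
24. P2: load  L2  bus=[BusRd,Flush]  L2: P0=I P1=S P2=S  mem[L2]=72
25. P0: load  L3  bus=[BusRd]  L3: P0=S P1=S P2=S  mem[L3]=38
26. P0: store L3 := 62  bus=[BusUpgr]  L3: P0=M P1=I P2=I  mem[L3]=38
27. P2: load  L2  bus=[-]  L2: P0=I P1=S P2=S  mem[L2]=72
28. P2: load  L4  bus=[-]  L4: P0=I P1=S P2=S  mem[L4]=93
29. P0: load  L3  bus=[-]  L3: P0=M P1=I P2=I  mem[L3]=38
30. P1: store L2 := 77  bus=[BusUpgr]  L2: P0=I P1=M P2=I  mem[L2]=72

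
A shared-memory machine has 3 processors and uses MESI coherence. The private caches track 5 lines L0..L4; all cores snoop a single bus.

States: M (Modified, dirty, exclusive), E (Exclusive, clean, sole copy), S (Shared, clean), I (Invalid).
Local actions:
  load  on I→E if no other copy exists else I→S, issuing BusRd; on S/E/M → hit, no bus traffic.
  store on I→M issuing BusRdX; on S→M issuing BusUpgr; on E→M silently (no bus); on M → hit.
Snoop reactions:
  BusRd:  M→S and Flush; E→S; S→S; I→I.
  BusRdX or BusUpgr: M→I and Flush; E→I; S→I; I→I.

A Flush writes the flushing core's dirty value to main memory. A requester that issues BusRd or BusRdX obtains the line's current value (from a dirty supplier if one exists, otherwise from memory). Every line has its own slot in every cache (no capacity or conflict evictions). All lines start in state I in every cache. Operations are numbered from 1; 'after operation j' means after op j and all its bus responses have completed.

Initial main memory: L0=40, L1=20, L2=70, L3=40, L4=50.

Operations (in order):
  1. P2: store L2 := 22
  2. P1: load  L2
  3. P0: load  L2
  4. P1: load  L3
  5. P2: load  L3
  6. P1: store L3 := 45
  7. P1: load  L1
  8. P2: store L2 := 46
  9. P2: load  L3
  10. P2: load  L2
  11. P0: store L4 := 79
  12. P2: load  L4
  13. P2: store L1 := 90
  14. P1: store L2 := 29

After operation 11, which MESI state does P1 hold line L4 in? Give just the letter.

step 1: P2: store L2 := 22  ⟶  IIM  (L2)  txn=BusRdX  M[L2]=70
step 2: P1: load  L2  ⟶  ISS  (L2)  txn=BusRd+Flush  M[L2]=22
step 3: P0: load  L2  ⟶  SSS  (L2)  txn=BusRd  M[L2]=22
step 4: P1: load  L3  ⟶  IEI  (L3)  txn=BusRd  M[L3]=40
step 5: P2: load  L3  ⟶  ISS  (L3)  txn=BusRd  M[L3]=40
step 6: P1: store L3 := 45  ⟶  IMI  (L3)  txn=BusUpgr  M[L3]=40
step 7: P1: load  L1  ⟶  IEI  (L1)  txn=BusRd  M[L1]=20
step 8: P2: store L2 := 46  ⟶  IIM  (L2)  txn=BusUpgr  M[L2]=22
step 9: P2: load  L3  ⟶  ISS  (L3)  txn=BusRd+Flush  M[L3]=45
step 10: P2: load  L2  ⟶  IIM  (L2)  txn=∅  M[L2]=22
step 11: P0: store L4 := 79  ⟶  MII  (L4)  txn=BusRdX  M[L4]=50
step 12: P2: load  L4  ⟶  SIS  (L4)  txn=BusRd+Flush  M[L4]=79
step 13: P2: store L1 := 90  ⟶  IIM  (L1)  txn=BusRdX  M[L1]=20
step 14: P1: store L2 := 29  ⟶  IMI  (L2)  txn=BusRdX+Flush  M[L2]=46

state = I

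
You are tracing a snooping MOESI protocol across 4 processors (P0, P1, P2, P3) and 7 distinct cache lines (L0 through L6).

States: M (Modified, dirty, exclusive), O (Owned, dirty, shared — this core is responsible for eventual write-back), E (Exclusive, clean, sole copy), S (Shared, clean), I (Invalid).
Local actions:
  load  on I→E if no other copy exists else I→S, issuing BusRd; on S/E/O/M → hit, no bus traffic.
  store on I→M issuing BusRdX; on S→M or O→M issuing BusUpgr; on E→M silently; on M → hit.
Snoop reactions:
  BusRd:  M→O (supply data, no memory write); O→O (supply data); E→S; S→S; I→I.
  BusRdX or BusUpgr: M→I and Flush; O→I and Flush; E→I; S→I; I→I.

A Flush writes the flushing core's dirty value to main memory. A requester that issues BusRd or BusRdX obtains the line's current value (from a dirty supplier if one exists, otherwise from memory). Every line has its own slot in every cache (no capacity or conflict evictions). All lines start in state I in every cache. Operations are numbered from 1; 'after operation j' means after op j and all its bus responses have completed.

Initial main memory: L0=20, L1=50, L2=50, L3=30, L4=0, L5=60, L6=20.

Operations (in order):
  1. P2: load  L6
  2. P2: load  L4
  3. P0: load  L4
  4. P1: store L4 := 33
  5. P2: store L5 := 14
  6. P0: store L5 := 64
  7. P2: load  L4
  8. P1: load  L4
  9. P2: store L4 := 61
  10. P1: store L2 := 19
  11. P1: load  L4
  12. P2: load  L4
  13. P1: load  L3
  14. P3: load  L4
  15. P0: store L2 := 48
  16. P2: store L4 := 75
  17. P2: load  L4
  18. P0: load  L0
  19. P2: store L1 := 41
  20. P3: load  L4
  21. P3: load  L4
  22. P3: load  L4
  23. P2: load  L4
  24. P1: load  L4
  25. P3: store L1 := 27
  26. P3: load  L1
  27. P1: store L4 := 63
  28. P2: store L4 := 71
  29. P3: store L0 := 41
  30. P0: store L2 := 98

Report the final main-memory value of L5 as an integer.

memory[L5] = 14

[1] P2: load  L6 | P0:I, P1:I, P2:E(20), P3:I | bus: BusRd
[2] P2: load  L4 | P0:I, P1:I, P2:E(0), P3:I | bus: BusRd
[3] P0: load  L4 | P0:S(0), P1:I, P2:S(0), P3:I | bus: BusRd
[4] P1: store L4 := 33 | P0:I, P1:M(33), P2:I, P3:I | bus: BusRdX
[5] P2: store L5 := 14 | P0:I, P1:I, P2:M(14), P3:I | bus: BusRdX
[6] P0: store L5 := 64 | P0:M(64), P1:I, P2:I, P3:I | bus: BusRdX,Flush
[7] P2: load  L4 | P0:I, P1:O(33), P2:S(33), P3:I | bus: BusRd
[8] P1: load  L4 | P0:I, P1:O(33), P2:S(33), P3:I | bus: none
[9] P2: store L4 := 61 | P0:I, P1:I, P2:M(61), P3:I | bus: BusUpgr,Flush
[10] P1: store L2 := 19 | P0:I, P1:M(19), P2:I, P3:I | bus: BusRdX
[11] P1: load  L4 | P0:I, P1:S(61), P2:O(61), P3:I | bus: BusRd
[12] P2: load  L4 | P0:I, P1:S(61), P2:O(61), P3:I | bus: none
[13] P1: load  L3 | P0:I, P1:E(30), P2:I, P3:I | bus: BusRd
[14] P3: load  L4 | P0:I, P1:S(61), P2:O(61), P3:S(61) | bus: BusRd
[15] P0: store L2 := 48 | P0:M(48), P1:I, P2:I, P3:I | bus: BusRdX,Flush
[16] P2: store L4 := 75 | P0:I, P1:I, P2:M(75), P3:I | bus: BusUpgr
[17] P2: load  L4 | P0:I, P1:I, P2:M(75), P3:I | bus: none
[18] P0: load  L0 | P0:E(20), P1:I, P2:I, P3:I | bus: BusRd
[19] P2: store L1 := 41 | P0:I, P1:I, P2:M(41), P3:I | bus: BusRdX
[20] P3: load  L4 | P0:I, P1:I, P2:O(75), P3:S(75) | bus: BusRd
[21] P3: load  L4 | P0:I, P1:I, P2:O(75), P3:S(75) | bus: none
[22] P3: load  L4 | P0:I, P1:I, P2:O(75), P3:S(75) | bus: none
[23] P2: load  L4 | P0:I, P1:I, P2:O(75), P3:S(75) | bus: none
[24] P1: load  L4 | P0:I, P1:S(75), P2:O(75), P3:S(75) | bus: BusRd
[25] P3: store L1 := 27 | P0:I, P1:I, P2:I, P3:M(27) | bus: BusRdX,Flush
[26] P3: load  L1 | P0:I, P1:I, P2:I, P3:M(27) | bus: none
[27] P1: store L4 := 63 | P0:I, P1:M(63), P2:I, P3:I | bus: BusUpgr,Flush
[28] P2: store L4 := 71 | P0:I, P1:I, P2:M(71), P3:I | bus: BusRdX,Flush
[29] P3: store L0 := 41 | P0:I, P1:I, P2:I, P3:M(41) | bus: BusRdX
[30] P0: store L2 := 98 | P0:M(98), P1:I, P2:I, P3:I | bus: none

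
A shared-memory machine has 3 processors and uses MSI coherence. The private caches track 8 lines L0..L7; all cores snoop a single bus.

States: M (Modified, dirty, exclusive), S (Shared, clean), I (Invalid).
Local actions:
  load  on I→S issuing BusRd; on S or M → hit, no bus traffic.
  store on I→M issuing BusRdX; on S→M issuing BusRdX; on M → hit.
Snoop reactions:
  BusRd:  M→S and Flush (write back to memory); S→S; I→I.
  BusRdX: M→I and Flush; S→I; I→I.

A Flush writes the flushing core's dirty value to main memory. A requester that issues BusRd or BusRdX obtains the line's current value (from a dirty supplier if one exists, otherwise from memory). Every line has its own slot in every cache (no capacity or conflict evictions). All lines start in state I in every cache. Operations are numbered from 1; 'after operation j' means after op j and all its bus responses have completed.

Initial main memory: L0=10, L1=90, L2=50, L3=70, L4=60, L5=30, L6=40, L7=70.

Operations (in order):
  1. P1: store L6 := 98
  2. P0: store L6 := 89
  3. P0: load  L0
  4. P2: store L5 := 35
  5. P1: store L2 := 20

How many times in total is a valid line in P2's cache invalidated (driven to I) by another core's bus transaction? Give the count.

invalidations = 0

step 1: P1: store L6 := 98  ⟶  IMI  (L6)  txn=BusRdX  M[L6]=40
step 2: P0: store L6 := 89  ⟶  MII  (L6)  txn=BusRdX+Flush  M[L6]=98
step 3: P0: load  L0  ⟶  SII  (L0)  txn=BusRd  M[L0]=10
step 4: P2: store L5 := 35  ⟶  IIM  (L5)  txn=BusRdX  M[L5]=30
step 5: P1: store L2 := 20  ⟶  IMI  (L2)  txn=BusRdX  M[L2]=50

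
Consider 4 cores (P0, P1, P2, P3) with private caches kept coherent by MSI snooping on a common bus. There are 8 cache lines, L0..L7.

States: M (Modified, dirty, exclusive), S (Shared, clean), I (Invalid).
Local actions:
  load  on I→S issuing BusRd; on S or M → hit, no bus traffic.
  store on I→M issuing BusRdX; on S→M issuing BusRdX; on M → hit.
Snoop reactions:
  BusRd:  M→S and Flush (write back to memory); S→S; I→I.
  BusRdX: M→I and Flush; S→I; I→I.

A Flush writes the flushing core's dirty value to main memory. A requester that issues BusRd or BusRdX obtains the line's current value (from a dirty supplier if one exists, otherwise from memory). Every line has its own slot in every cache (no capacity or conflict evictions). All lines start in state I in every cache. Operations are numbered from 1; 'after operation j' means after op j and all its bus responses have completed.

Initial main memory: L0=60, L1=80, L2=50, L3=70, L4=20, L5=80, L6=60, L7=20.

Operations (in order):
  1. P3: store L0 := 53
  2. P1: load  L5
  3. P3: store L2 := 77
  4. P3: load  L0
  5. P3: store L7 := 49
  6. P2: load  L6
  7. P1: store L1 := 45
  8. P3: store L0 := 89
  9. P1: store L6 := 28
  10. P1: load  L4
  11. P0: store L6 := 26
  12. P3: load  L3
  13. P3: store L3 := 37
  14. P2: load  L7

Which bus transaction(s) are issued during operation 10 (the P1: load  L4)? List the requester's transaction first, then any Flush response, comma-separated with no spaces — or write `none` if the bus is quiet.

  op1 P3: store L0 := 53 → I/I/I/M on L0; bus BusRdX; mem=60
  op2 P1: load  L5 → I/S/I/I on L5; bus BusRd; mem=80
  op3 P3: store L2 := 77 → I/I/I/M on L2; bus BusRdX; mem=50
  op4 P3: load  L0 → I/I/I/M on L0; bus (none); mem=60
  op5 P3: store L7 := 49 → I/I/I/M on L7; bus BusRdX; mem=20
  op6 P2: load  L6 → I/I/S/I on L6; bus BusRd; mem=60
  op7 P1: store L1 := 45 → I/M/I/I on L1; bus BusRdX; mem=80
  op8 P3: store L0 := 89 → I/I/I/M on L0; bus (none); mem=60
  op9 P1: store L6 := 28 → I/M/I/I on L6; bus BusRdX; mem=60
  op10 P1: load  L4 → I/S/I/I on L4; bus BusRd; mem=20
  op11 P0: store L6 := 26 → M/I/I/I on L6; bus BusRdX Flush; mem=28
  op12 P3: load  L3 → I/I/I/S on L3; bus BusRd; mem=70
  op13 P3: store L3 := 37 → I/I/I/M on L3; bus BusRdX; mem=70
  op14 P2: load  L7 → I/I/S/S on L7; bus BusRd Flush; mem=49

bus = BusRd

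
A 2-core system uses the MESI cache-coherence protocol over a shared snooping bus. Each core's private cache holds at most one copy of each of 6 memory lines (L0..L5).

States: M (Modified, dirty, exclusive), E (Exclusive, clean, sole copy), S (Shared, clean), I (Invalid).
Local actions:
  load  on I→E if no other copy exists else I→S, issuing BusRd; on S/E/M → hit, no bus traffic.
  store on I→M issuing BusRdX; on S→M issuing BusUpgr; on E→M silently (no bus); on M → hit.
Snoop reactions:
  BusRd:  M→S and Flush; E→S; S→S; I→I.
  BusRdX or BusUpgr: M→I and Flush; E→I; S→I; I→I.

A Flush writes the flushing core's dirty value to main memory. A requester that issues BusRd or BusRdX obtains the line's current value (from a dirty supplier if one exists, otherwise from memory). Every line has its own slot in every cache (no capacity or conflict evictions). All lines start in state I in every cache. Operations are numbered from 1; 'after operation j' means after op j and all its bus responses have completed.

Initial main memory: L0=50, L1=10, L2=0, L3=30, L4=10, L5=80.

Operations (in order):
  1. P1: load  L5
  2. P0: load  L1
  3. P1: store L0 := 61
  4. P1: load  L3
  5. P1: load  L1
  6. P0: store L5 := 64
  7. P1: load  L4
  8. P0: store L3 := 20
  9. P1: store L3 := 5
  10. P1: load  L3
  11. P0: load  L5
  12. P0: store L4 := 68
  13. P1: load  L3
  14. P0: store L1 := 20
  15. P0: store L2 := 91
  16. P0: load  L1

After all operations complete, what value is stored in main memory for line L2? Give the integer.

step 1: P1: load  L5  ⟶  IE  (L5)  txn=BusRd  M[L5]=80
step 2: P0: load  L1  ⟶  EI  (L1)  txn=BusRd  M[L1]=10
step 3: P1: store L0 := 61  ⟶  IM  (L0)  txn=BusRdX  M[L0]=50
step 4: P1: load  L3  ⟶  IE  (L3)  txn=BusRd  M[L3]=30
step 5: P1: load  L1  ⟶  SS  (L1)  txn=BusRd  M[L1]=10
step 6: P0: store L5 := 64  ⟶  MI  (L5)  txn=BusRdX  M[L5]=80
step 7: P1: load  L4  ⟶  IE  (L4)  txn=BusRd  M[L4]=10
step 8: P0: store L3 := 20  ⟶  MI  (L3)  txn=BusRdX  M[L3]=30
step 9: P1: store L3 := 5  ⟶  IM  (L3)  txn=BusRdX+Flush  M[L3]=20
step 10: P1: load  L3  ⟶  IM  (L3)  txn=∅  M[L3]=20
step 11: P0: load  L5  ⟶  MI  (L5)  txn=∅  M[L5]=80
step 12: P0: store L4 := 68  ⟶  MI  (L4)  txn=BusRdX  M[L4]=10
step 13: P1: load  L3  ⟶  IM  (L3)  txn=∅  M[L3]=20
step 14: P0: store L1 := 20  ⟶  MI  (L1)  txn=BusUpgr  M[L1]=10
step 15: P0: store L2 := 91  ⟶  MI  (L2)  txn=BusRdX  M[L2]=0
step 16: P0: load  L1  ⟶  MI  (L1)  txn=∅  M[L1]=10

memory[L2] = 0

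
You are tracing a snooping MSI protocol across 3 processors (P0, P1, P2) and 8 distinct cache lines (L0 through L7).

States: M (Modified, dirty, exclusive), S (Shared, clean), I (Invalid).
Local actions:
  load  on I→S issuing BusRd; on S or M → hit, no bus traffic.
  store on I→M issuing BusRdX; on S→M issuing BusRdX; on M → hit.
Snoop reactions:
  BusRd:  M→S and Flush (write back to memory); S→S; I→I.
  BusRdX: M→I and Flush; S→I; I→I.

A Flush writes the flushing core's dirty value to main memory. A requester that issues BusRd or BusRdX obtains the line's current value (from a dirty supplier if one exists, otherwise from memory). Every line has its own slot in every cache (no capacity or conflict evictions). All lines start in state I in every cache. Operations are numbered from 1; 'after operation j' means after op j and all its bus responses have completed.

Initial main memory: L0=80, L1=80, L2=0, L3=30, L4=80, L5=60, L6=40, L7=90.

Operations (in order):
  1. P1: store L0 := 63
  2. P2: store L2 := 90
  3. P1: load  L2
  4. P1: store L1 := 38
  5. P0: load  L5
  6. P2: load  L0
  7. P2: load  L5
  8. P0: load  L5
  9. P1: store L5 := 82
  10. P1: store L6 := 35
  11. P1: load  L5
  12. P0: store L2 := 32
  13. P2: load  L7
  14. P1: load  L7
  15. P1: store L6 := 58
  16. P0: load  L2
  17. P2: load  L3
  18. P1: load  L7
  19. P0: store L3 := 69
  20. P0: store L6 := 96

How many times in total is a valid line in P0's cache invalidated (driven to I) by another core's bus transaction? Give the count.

invalidations = 1

  op1 P1: store L0 := 63 → I/M/I on L0; bus BusRdX; mem=80
  op2 P2: store L2 := 90 → I/I/M on L2; bus BusRdX; mem=0
  op3 P1: load  L2 → I/S/S on L2; bus BusRd Flush; mem=90
  op4 P1: store L1 := 38 → I/M/I on L1; bus BusRdX; mem=80
  op5 P0: load  L5 → S/I/I on L5; bus BusRd; mem=60
  op6 P2: load  L0 → I/S/S on L0; bus BusRd Flush; mem=63
  op7 P2: load  L5 → S/I/S on L5; bus BusRd; mem=60
  op8 P0: load  L5 → S/I/S on L5; bus (none); mem=60
  op9 P1: store L5 := 82 → I/M/I on L5; bus BusRdX; mem=60
  op10 P1: store L6 := 35 → I/M/I on L6; bus BusRdX; mem=40
  op11 P1: load  L5 → I/M/I on L5; bus (none); mem=60
  op12 P0: store L2 := 32 → M/I/I on L2; bus BusRdX; mem=90
  op13 P2: load  L7 → I/I/S on L7; bus BusRd; mem=90
  op14 P1: load  L7 → I/S/S on L7; bus BusRd; mem=90
  op15 P1: store L6 := 58 → I/M/I on L6; bus (none); mem=40
  op16 P0: load  L2 → M/I/I on L2; bus (none); mem=90
  op17 P2: load  L3 → I/I/S on L3; bus BusRd; mem=30
  op18 P1: load  L7 → I/S/S on L7; bus (none); mem=90
  op19 P0: store L3 := 69 → M/I/I on L3; bus BusRdX; mem=30
  op20 P0: store L6 := 96 → M/I/I on L6; bus BusRdX Flush; mem=58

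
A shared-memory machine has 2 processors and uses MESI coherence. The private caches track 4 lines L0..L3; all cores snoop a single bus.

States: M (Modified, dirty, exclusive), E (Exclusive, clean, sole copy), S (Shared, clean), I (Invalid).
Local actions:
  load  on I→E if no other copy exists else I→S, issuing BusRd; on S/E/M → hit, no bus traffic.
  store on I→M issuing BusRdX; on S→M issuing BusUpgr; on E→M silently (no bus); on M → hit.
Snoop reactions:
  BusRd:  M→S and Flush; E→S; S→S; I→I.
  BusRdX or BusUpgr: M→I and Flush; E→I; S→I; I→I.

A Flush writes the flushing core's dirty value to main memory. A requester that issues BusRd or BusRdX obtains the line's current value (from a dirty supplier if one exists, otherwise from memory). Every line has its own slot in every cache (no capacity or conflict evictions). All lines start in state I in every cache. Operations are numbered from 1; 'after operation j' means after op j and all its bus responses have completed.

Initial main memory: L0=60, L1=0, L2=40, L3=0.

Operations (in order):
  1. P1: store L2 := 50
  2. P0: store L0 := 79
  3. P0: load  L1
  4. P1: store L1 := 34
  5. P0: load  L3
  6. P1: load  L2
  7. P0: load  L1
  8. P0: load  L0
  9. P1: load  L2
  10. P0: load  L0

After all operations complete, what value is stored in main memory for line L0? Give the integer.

1. P1: store L2 := 50  bus=[BusRdX]  L2: P0=I P1=M  mem[L2]=40
2. P0: store L0 := 79  bus=[BusRdX]  L0: P0=M P1=I  mem[L0]=60
3. P0: load  L1  bus=[BusRd]  L1: P0=E P1=I  mem[L1]=0
4. P1: store L1 := 34  bus=[BusRdX]  L1: P0=I P1=M  mem[L1]=0
5. P0: load  L3  bus=[BusRd]  L3: P0=E P1=I  mem[L3]=0
6. P1: load  L2  bus=[-]  L2: P0=I P1=M  mem[L2]=40
7. P0: load  L1  bus=[BusRd,Flush]  L1: P0=S P1=S  mem[L1]=34
8. P0: load  L0  bus=[-]  L0: P0=M P1=I  mem[L0]=60
9. P1: load  L2  bus=[-]  L2: P0=I P1=M  mem[L2]=40
10. P0: load  L0  bus=[-]  L0: P0=M P1=I  mem[L0]=60

memory[L0] = 60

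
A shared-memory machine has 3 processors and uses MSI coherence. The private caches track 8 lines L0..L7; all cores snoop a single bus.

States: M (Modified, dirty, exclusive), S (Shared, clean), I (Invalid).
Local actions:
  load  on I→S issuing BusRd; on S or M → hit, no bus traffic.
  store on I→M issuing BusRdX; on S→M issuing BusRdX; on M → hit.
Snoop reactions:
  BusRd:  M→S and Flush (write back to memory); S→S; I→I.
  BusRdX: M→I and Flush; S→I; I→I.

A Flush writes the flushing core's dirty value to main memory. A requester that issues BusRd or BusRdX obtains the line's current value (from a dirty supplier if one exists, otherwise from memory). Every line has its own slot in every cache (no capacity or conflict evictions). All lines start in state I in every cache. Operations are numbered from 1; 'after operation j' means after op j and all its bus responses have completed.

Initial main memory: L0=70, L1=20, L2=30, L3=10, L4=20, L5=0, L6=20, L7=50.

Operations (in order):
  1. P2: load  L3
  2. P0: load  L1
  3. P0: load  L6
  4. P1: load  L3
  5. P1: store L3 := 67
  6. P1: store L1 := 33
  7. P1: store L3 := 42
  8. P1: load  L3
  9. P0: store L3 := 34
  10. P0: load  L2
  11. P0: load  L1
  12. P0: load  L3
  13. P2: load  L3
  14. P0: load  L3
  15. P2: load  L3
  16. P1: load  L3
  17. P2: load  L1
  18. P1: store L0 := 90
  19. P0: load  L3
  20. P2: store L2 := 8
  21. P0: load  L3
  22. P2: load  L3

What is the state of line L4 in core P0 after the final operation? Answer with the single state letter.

state = I

step 1: P2: load  L3  ⟶  IIS  (L3)  txn=BusRd  M[L3]=10
step 2: P0: load  L1  ⟶  SII  (L1)  txn=BusRd  M[L1]=20
step 3: P0: load  L6  ⟶  SII  (L6)  txn=BusRd  M[L6]=20
step 4: P1: load  L3  ⟶  ISS  (L3)  txn=BusRd  M[L3]=10
step 5: P1: store L3 := 67  ⟶  IMI  (L3)  txn=BusRdX  M[L3]=10
step 6: P1: store L1 := 33  ⟶  IMI  (L1)  txn=BusRdX  M[L1]=20
step 7: P1: store L3 := 42  ⟶  IMI  (L3)  txn=∅  M[L3]=10
step 8: P1: load  L3  ⟶  IMI  (L3)  txn=∅  M[L3]=10
step 9: P0: store L3 := 34  ⟶  MII  (L3)  txn=BusRdX+Flush  M[L3]=42
step 10: P0: load  L2  ⟶  SII  (L2)  txn=BusRd  M[L2]=30
step 11: P0: load  L1  ⟶  SSI  (L1)  txn=BusRd+Flush  M[L1]=33
step 12: P0: load  L3  ⟶  MII  (L3)  txn=∅  M[L3]=42
step 13: P2: load  L3  ⟶  SIS  (L3)  txn=BusRd+Flush  M[L3]=34
step 14: P0: load  L3  ⟶  SIS  (L3)  txn=∅  M[L3]=34
step 15: P2: load  L3  ⟶  SIS  (L3)  txn=∅  M[L3]=34
step 16: P1: load  L3  ⟶  SSS  (L3)  txn=BusRd  M[L3]=34
step 17: P2: load  L1  ⟶  SSS  (L1)  txn=BusRd  M[L1]=33
step 18: P1: store L0 := 90  ⟶  IMI  (L0)  txn=BusRdX  M[L0]=70
step 19: P0: load  L3  ⟶  SSS  (L3)  txn=∅  M[L3]=34
step 20: P2: store L2 := 8  ⟶  IIM  (L2)  txn=BusRdX  M[L2]=30
step 21: P0: load  L3  ⟶  SSS  (L3)  txn=∅  M[L3]=34
step 22: P2: load  L3  ⟶  SSS  (L3)  txn=∅  M[L3]=34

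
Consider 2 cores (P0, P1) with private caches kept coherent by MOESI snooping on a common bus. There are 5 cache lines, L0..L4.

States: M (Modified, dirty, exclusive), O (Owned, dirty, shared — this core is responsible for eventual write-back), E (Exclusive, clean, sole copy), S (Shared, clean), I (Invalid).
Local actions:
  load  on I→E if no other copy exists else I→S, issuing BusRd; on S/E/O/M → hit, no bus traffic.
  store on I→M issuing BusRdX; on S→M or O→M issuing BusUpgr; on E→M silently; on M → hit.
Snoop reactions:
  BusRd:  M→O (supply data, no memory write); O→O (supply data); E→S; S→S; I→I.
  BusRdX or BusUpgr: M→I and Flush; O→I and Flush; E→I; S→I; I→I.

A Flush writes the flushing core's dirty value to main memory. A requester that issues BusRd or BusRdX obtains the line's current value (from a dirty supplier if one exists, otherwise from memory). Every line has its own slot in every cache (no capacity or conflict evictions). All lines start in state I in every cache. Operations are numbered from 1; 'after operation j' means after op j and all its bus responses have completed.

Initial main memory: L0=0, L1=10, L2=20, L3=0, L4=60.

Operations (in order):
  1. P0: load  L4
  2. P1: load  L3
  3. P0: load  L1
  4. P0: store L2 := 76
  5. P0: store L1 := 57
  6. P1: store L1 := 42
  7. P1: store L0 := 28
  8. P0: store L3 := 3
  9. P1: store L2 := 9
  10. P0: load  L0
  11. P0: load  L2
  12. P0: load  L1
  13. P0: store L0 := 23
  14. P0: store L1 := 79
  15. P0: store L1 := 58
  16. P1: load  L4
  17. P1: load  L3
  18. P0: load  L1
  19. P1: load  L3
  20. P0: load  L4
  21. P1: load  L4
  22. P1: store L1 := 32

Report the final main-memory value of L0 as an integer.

1. P0: load  L4  bus=[BusRd]  L4: P0=E P1=I  mem[L4]=60
2. P1: load  L3  bus=[BusRd]  L3: P0=I P1=E  mem[L3]=0
3. P0: load  L1  bus=[BusRd]  L1: P0=E P1=I  mem[L1]=10
4. P0: store L2 := 76  bus=[BusRdX]  L2: P0=M P1=I  mem[L2]=20
5. P0: store L1 := 57  bus=[-]  L1: P0=M P1=I  mem[L1]=10
6. P1: store L1 := 42  bus=[BusRdX,Flush]  L1: P0=I P1=M  mem[L1]=57
7. P1: store L0 := 28  bus=[BusRdX]  L0: P0=I P1=M  mem[L0]=0
8. P0: store L3 := 3  bus=[BusRdX]  L3: P0=M P1=I  mem[L3]=0
9. P1: store L2 := 9  bus=[BusRdX,Flush]  L2: P0=I P1=M  mem[L2]=76
10. P0: load  L0  bus=[BusRd]  L0: P0=S P1=O  mem[L0]=0
11. P0: load  L2  bus=[BusRd]  L2: P0=S P1=O  mem[L2]=76
12. P0: load  L1  bus=[BusRd]  L1: P0=S P1=O  mem[L1]=57
13. P0: store L0 := 23  bus=[BusUpgr,Flush]  L0: P0=M P1=I  mem[L0]=28
14. P0: store L1 := 79  bus=[BusUpgr,Flush]  L1: P0=M P1=I  mem[L1]=42
15. P0: store L1 := 58  bus=[-]  L1: P0=M P1=I  mem[L1]=42
16. P1: load  L4  bus=[BusRd]  L4: P0=S P1=S  mem[L4]=60
17. P1: load  L3  bus=[BusRd]  L3: P0=O P1=S  mem[L3]=0
18. P0: load  L1  bus=[-]  L1: P0=M P1=I  mem[L1]=42
19. P1: load  L3  bus=[-]  L3: P0=O P1=S  mem[L3]=0
20. P0: load  L4  bus=[-]  L4: P0=S P1=S  mem[L4]=60
21. P1: load  L4  bus=[-]  L4: P0=S P1=S  mem[L4]=60
22. P1: store L1 := 32  bus=[BusRdX,Flush]  L1: P0=I P1=M  mem[L1]=58

memory[L0] = 28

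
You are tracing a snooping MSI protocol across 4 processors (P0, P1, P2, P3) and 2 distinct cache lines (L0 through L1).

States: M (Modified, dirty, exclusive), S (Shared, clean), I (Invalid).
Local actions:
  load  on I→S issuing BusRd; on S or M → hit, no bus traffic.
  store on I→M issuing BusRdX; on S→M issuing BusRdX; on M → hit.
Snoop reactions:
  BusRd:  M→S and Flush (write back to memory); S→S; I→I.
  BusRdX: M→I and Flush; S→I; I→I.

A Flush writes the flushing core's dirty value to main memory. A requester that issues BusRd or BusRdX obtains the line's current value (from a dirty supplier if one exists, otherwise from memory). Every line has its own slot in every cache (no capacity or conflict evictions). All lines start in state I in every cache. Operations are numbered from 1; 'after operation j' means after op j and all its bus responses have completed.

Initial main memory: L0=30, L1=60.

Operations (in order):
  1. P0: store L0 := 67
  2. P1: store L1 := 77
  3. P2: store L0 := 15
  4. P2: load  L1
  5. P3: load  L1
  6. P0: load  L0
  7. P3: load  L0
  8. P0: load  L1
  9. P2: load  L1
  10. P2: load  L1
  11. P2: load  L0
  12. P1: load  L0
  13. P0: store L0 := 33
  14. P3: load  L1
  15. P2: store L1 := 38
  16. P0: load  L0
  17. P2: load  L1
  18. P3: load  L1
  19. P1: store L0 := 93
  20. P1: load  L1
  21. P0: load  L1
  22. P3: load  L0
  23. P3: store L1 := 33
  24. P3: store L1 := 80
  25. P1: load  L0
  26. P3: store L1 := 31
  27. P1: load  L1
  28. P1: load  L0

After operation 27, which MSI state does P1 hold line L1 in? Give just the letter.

state = S

step 1: P0: store L0 := 67  ⟶  MIII  (L0)  txn=BusRdX  M[L0]=30
step 2: P1: store L1 := 77  ⟶  IMII  (L1)  txn=BusRdX  M[L1]=60
step 3: P2: store L0 := 15  ⟶  IIMI  (L0)  txn=BusRdX+Flush  M[L0]=67
step 4: P2: load  L1  ⟶  ISSI  (L1)  txn=BusRd+Flush  M[L1]=77
step 5: P3: load  L1  ⟶  ISSS  (L1)  txn=BusRd  M[L1]=77
step 6: P0: load  L0  ⟶  SISI  (L0)  txn=BusRd+Flush  M[L0]=15
step 7: P3: load  L0  ⟶  SISS  (L0)  txn=BusRd  M[L0]=15
step 8: P0: load  L1  ⟶  SSSS  (L1)  txn=BusRd  M[L1]=77
step 9: P2: load  L1  ⟶  SSSS  (L1)  txn=∅  M[L1]=77
step 10: P2: load  L1  ⟶  SSSS  (L1)  txn=∅  M[L1]=77
step 11: P2: load  L0  ⟶  SISS  (L0)  txn=∅  M[L0]=15
step 12: P1: load  L0  ⟶  SSSS  (L0)  txn=BusRd  M[L0]=15
step 13: P0: store L0 := 33  ⟶  MIII  (L0)  txn=BusRdX  M[L0]=15
step 14: P3: load  L1  ⟶  SSSS  (L1)  txn=∅  M[L1]=77
step 15: P2: store L1 := 38  ⟶  IIMI  (L1)  txn=BusRdX  M[L1]=77
step 16: P0: load  L0  ⟶  MIII  (L0)  txn=∅  M[L0]=15
step 17: P2: load  L1  ⟶  IIMI  (L1)  txn=∅  M[L1]=77
step 18: P3: load  L1  ⟶  IISS  (L1)  txn=BusRd+Flush  M[L1]=38
step 19: P1: store L0 := 93  ⟶  IMII  (L0)  txn=BusRdX+Flush  M[L0]=33
step 20: P1: load  L1  ⟶  ISSS  (L1)  txn=BusRd  M[L1]=38
step 21: P0: load  L1  ⟶  SSSS  (L1)  txn=BusRd  M[L1]=38
step 22: P3: load  L0  ⟶  ISIS  (L0)  txn=BusRd+Flush  M[L0]=93
step 23: P3: store L1 := 33  ⟶  IIIM  (L1)  txn=BusRdX  M[L1]=38
step 24: P3: store L1 := 80  ⟶  IIIM  (L1)  txn=∅  M[L1]=38
step 25: P1: load  L0  ⟶  ISIS  (L0)  txn=∅  M[L0]=93
step 26: P3: store L1 := 31  ⟶  IIIM  (L1)  txn=∅  M[L1]=38
step 27: P1: load  L1  ⟶  ISIS  (L1)  txn=BusRd+Flush  M[L1]=31
step 28: P1: load  L0  ⟶  ISIS  (L0)  txn=∅  M[L0]=93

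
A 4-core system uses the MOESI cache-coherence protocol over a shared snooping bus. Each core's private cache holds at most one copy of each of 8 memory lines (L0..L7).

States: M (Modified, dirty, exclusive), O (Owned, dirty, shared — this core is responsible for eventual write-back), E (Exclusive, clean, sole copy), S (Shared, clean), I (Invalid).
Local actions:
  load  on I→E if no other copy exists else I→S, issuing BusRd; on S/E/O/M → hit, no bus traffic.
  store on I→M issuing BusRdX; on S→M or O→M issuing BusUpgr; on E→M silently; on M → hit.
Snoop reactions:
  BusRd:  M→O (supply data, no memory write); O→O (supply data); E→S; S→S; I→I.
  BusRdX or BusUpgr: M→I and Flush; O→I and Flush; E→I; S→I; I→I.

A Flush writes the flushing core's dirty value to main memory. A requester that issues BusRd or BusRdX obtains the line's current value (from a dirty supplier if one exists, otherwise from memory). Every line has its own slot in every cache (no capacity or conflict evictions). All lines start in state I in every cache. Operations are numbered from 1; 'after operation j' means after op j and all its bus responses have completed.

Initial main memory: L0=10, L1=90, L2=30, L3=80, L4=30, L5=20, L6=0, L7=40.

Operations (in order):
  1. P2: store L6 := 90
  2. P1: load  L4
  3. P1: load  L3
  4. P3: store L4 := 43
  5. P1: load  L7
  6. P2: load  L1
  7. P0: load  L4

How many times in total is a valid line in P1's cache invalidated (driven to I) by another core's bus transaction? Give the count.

invalidations = 1

  op1 P2: store L6 := 90 → I/I/M/I on L6; bus BusRdX; mem=0
  op2 P1: load  L4 → I/E/I/I on L4; bus BusRd; mem=30
  op3 P1: load  L3 → I/E/I/I on L3; bus BusRd; mem=80
  op4 P3: store L4 := 43 → I/I/I/M on L4; bus BusRdX; mem=30
  op5 P1: load  L7 → I/E/I/I on L7; bus BusRd; mem=40
  op6 P2: load  L1 → I/I/E/I on L1; bus BusRd; mem=90
  op7 P0: load  L4 → S/I/I/O on L4; bus BusRd; mem=30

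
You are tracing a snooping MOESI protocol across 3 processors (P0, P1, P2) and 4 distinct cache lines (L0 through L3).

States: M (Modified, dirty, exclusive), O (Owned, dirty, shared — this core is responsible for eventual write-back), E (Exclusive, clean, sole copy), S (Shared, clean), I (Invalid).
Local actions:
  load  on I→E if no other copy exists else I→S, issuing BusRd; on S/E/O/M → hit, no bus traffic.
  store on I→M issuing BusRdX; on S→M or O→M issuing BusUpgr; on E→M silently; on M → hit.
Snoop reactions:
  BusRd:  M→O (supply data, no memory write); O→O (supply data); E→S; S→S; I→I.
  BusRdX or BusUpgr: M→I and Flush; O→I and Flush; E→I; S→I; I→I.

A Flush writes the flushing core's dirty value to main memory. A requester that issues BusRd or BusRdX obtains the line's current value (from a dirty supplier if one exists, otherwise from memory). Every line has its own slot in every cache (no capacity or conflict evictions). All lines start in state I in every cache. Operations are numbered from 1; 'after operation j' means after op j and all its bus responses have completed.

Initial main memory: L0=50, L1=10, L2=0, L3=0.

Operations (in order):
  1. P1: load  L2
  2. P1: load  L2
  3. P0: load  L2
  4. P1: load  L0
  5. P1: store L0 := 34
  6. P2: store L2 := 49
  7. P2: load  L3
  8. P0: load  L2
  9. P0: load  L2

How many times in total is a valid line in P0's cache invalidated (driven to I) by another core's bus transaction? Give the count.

  op1 P1: load  L2 → I/E/I on L2; bus BusRd; mem=0
  op2 P1: load  L2 → I/E/I on L2; bus (none); mem=0
  op3 P0: load  L2 → S/S/I on L2; bus BusRd; mem=0
  op4 P1: load  L0 → I/E/I on L0; bus BusRd; mem=50
  op5 P1: store L0 := 34 → I/M/I on L0; bus (none); mem=50
  op6 P2: store L2 := 49 → I/I/M on L2; bus BusRdX; mem=0
  op7 P2: load  L3 → I/I/E on L3; bus BusRd; mem=0
  op8 P0: load  L2 → S/I/O on L2; bus BusRd; mem=0
  op9 P0: load  L2 → S/I/O on L2; bus (none); mem=0

invalidations = 1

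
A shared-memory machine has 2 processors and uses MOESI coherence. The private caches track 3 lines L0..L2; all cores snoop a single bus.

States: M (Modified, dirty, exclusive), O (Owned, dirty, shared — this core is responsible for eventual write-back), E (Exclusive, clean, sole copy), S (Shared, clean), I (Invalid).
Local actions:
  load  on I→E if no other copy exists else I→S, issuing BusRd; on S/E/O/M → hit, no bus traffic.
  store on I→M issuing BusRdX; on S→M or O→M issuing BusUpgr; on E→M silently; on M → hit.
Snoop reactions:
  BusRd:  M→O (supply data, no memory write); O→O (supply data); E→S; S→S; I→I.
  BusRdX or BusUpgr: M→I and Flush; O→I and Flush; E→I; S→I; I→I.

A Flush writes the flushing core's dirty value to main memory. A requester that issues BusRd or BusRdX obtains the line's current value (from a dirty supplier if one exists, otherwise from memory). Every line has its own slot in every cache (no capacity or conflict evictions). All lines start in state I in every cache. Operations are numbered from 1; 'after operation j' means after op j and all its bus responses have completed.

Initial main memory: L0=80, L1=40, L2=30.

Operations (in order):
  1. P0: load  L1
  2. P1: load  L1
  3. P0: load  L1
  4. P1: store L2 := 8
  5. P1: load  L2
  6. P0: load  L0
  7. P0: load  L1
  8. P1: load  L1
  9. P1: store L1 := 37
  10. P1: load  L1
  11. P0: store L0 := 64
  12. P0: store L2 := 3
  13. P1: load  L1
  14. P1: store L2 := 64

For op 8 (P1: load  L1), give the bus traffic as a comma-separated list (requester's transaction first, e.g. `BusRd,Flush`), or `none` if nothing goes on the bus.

[1] P0: load  L1 | P0:E(40), P1:I | bus: BusRd
[2] P1: load  L1 | P0:S(40), P1:S(40) | bus: BusRd
[3] P0: load  L1 | P0:S(40), P1:S(40) | bus: none
[4] P1: store L2 := 8 | P0:I, P1:M(8) | bus: BusRdX
[5] P1: load  L2 | P0:I, P1:M(8) | bus: none
[6] P0: load  L0 | P0:E(80), P1:I | bus: BusRd
[7] P0: load  L1 | P0:S(40), P1:S(40) | bus: none
[8] P1: load  L1 | P0:S(40), P1:S(40) | bus: none
[9] P1: store L1 := 37 | P0:I, P1:M(37) | bus: BusUpgr
[10] P1: load  L1 | P0:I, P1:M(37) | bus: none
[11] P0: store L0 := 64 | P0:M(64), P1:I | bus: none
[12] P0: store L2 := 3 | P0:M(3), P1:I | bus: BusRdX,Flush
[13] P1: load  L1 | P0:I, P1:M(37) | bus: none
[14] P1: store L2 := 64 | P0:I, P1:M(64) | bus: BusRdX,Flush

bus = none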